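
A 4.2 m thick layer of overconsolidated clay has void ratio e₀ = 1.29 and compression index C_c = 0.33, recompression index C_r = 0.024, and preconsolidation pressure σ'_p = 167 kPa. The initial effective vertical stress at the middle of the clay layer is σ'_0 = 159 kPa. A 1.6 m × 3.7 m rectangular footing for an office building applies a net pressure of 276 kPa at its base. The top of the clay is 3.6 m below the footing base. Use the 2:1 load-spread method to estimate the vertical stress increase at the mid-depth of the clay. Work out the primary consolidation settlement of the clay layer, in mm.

Mid-depth of clay below the footing base: z = 3.6 + 4.2/2 = 5.7 m.
Stress increase at mid-clay by the 2:1 spreading method:
Δσ = qBL/((B+z)(L+z)) = 276×1.6×3.7/((1.6+5.7)(3.7+5.7)) = 23.811 kPa
Final effective stress: σ'_f = 159 + 23.811 = 182.81 kPa.
σ'_f = 182.81 > σ'_p = 167 kPa, so the stress path crosses the preconsolidation pressure — recompression up to σ'_p, then virgin compression beyond:
S_c = H/(1+e₀)·[C_r·log₁₀(σ'_p/σ'_0) + C_c·log₁₀(σ'_f/σ'_p)]
    = 4.2/2.29 × [0.024×log₁₀(167/159) + 0.33×log₁₀(182.81/167)]
    = 1.8341 × [0.00051166 + 0.012964] = 0.02472 m

S_c ≈ 24.7 mm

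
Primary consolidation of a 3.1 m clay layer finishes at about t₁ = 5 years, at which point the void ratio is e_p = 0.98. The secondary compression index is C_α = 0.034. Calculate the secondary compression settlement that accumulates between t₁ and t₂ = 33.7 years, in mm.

S_s ≈ 44.1 mm

Secondary compression: S_s = C_α·H/(1+e_p)·log₁₀(t₂/t₁)
S_s = 0.034×3.1/(1+0.98)×log₁₀(33.7/5)
    = 0.05323 × 0.8287 = 0.04411 m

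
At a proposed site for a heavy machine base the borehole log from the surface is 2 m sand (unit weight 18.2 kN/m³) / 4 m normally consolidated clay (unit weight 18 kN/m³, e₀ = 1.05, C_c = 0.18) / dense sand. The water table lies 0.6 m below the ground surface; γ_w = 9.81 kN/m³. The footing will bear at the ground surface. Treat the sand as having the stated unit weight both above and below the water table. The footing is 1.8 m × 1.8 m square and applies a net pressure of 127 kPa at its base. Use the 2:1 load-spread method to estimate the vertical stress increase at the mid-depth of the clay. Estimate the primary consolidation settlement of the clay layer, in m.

Mid-depth of clay below the ground surface: z = 2 + 4/2 = 4 m.
Total vertical stress at mid-clay: σ_v = 18.2×2 + 18×2 = 72.4 kPa.
Pore pressure: u = 9.81×(4 − 0.6) = 33.354 kPa.
Initial effective stress: σ'_0 = σ_v − u = 72.4 − 33.354 = 39.046 kPa.
Stress increase at mid-clay by the 2:1 spreading method:
Δσ = qBL/((B+z)(L+z)) = 127×1.8×1.8/((1.8+4)(1.8+4)) = 12.232 kPa
Final effective stress: σ'_f = σ'_0 + Δσ = 39.046 + 12.232 = 51.278 kPa.
Normally consolidated clay, so the full stress increment lies on the virgin compression line:
S_c = C_c·H/(1+e₀)·log₁₀(σ'_f/σ'_0) = 0.18×4/(1+1.05)×log₁₀(51.278/39.046)
    = 0.35122 × 0.11835 = 0.04157 m

S_c ≈ 0.0416 m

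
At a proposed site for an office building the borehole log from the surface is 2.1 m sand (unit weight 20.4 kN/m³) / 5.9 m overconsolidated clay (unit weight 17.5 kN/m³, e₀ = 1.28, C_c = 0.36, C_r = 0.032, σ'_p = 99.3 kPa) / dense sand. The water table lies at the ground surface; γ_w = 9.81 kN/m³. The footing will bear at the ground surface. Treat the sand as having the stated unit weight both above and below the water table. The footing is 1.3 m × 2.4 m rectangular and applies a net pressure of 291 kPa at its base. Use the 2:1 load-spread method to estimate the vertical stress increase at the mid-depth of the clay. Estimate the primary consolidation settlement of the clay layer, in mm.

Mid-depth of clay below the ground surface: z = 2.1 + 5.9/2 = 5.05 m.
Total vertical stress at mid-clay: σ_v = 20.4×2.1 + 17.5×2.95 = 94.465 kPa.
Pore pressure: u = 9.81×(5.05 − 0) = 49.541 kPa.
Initial effective stress: σ'_0 = σ_v − u = 94.465 − 49.541 = 44.924 kPa.
Stress increase at mid-clay by the 2:1 spreading method:
Δσ = qBL/((B+z)(L+z)) = 291×1.3×2.4/((1.3+5.05)(2.4+5.05)) = 19.192 kPa
Final effective stress: σ'_f = 44.924 + 19.192 = 64.116 kPa.
σ'_f = 64.116 ≤ σ'_p = 99.3 kPa, so the clay remains overconsolidated and only the recompression index applies:
S_c = C_r·H/(1+e₀)·log₁₀(σ'_f/σ'_0) = 0.032×5.9/2.28×log₁₀(64.116/44.924)
    = 0.082806 × 0.15449 = 0.01279 m

S_c ≈ 12.8 mm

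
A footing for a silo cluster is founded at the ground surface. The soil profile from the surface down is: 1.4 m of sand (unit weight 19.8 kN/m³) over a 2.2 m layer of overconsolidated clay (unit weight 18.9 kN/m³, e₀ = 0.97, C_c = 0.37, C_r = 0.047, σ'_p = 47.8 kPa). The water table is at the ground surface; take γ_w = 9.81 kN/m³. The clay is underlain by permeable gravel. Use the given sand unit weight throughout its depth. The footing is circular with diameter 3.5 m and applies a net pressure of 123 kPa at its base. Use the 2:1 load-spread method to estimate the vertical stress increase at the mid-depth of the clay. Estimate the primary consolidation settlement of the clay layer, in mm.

S_c ≈ 73.2 mm

Mid-depth of clay below the ground surface: z = 1.4 + 2.2/2 = 2.5 m.
Total vertical stress at mid-clay: σ_v = 19.8×1.4 + 18.9×1.1 = 48.51 kPa.
Pore pressure: u = 9.81×(2.5 − 0) = 24.525 kPa.
Initial effective stress: σ'_0 = σ_v − u = 48.51 − 24.525 = 23.985 kPa.
Stress increase at mid-clay by the 2:1 spreading method:
Δσ ≈ qD²/(D+z)² = 123×3.5²/(3.5+2.5)² = 41.854 kPa
Final effective stress: σ'_f = 23.985 + 41.854 = 65.839 kPa.
σ'_f = 65.839 > σ'_p = 47.8 kPa, so the stress path crosses the preconsolidation pressure — recompression up to σ'_p, then virgin compression beyond:
S_c = H/(1+e₀)·[C_r·log₁₀(σ'_p/σ'_0) + C_c·log₁₀(σ'_f/σ'_p)]
    = 2.2/1.97 × [0.047×log₁₀(47.8/23.985) + 0.37×log₁₀(65.839/47.8)]
    = 1.1168 × [0.014076 + 0.05145] = 0.07318 m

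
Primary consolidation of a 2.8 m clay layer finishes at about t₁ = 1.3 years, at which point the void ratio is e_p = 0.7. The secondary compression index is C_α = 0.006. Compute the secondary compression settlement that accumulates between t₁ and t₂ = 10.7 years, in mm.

Secondary compression: S_s = C_α·H/(1+e_p)·log₁₀(t₂/t₁)
S_s = 0.006×2.8/(1+0.7)×log₁₀(10.7/1.3)
    = 0.009882 × 0.9154 = 0.009047 m

S_s ≈ 9.05 mm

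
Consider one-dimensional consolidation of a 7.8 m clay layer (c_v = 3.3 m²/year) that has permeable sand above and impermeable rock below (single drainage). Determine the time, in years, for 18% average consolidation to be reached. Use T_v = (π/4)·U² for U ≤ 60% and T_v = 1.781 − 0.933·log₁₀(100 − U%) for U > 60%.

Drainage path length: H_d = H = 7.8 m (single drainage).
U ≤ 60%: T_v = (π/4)·U² = (π/4)×0.18² = 0.025447.
t = T_v·H_d²/c_v = 0.025447×7.8²/3.3 = 0.4692 years.

t ≈ 0.469 years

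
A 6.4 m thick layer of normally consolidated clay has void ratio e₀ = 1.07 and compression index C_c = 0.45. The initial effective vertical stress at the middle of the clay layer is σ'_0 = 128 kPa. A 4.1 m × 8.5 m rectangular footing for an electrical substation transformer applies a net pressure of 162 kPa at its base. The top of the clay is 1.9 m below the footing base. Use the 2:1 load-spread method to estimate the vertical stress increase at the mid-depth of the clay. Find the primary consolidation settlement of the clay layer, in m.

S_c ≈ 0.182 m

Mid-depth of clay below the footing base: z = 1.9 + 6.4/2 = 5.1 m.
Stress increase at mid-clay by the 2:1 spreading method:
Δσ = qBL/((B+z)(L+z)) = 162×4.1×8.5/((4.1+5.1)(8.5+5.1)) = 45.122 kPa
Final effective stress: σ'_f = σ'_0 + Δσ = 128 + 45.122 = 173.12 kPa.
Normally consolidated clay, so the full stress increment lies on the virgin compression line:
S_c = C_c·H/(1+e₀)·log₁₀(σ'_f/σ'_0) = 0.45×6.4/(1+1.07)×log₁₀(173.12/128)
    = 1.3913 × 0.13114 = 0.1825 m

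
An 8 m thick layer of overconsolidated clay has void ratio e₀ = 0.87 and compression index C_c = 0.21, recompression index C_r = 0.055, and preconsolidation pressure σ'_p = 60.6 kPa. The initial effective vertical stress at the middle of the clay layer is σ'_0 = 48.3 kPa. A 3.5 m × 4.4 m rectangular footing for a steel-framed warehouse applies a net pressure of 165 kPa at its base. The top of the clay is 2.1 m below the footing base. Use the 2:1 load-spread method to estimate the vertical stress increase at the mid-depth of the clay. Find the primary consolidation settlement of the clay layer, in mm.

S_c ≈ 98.5 mm

Mid-depth of clay below the footing base: z = 2.1 + 8/2 = 6.1 m.
Stress increase at mid-clay by the 2:1 spreading method:
Δσ = qBL/((B+z)(L+z)) = 165×3.5×4.4/((3.5+6.1)(4.4+6.1)) = 25.208 kPa
Final effective stress: σ'_f = 48.3 + 25.208 = 73.508 kPa.
σ'_f = 73.508 > σ'_p = 60.6 kPa, so the stress path crosses the preconsolidation pressure — recompression up to σ'_p, then virgin compression beyond:
S_c = H/(1+e₀)·[C_r·log₁₀(σ'_p/σ'_0) + C_c·log₁₀(σ'_f/σ'_p)]
    = 8/1.87 × [0.055×log₁₀(60.6/48.3) + 0.21×log₁₀(73.508/60.6)]
    = 4.2781 × [0.0054189 + 0.017611] = 0.09852 m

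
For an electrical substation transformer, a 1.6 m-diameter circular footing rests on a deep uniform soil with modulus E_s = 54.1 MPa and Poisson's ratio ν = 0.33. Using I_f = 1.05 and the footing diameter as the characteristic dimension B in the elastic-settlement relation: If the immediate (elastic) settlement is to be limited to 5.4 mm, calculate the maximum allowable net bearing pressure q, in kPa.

q ≈ 195 kPa

E_s = 54.1 MPa = 54100 kPa.
S_e = q·B·(1−ν²)/E_s · I_f  ⇒  q = S_e·E_s / (B·(1−ν²)·I_f).
q = 0.0054 × 54100 / (1.6 × 0.8911 × 1.05) = 195.1 kPa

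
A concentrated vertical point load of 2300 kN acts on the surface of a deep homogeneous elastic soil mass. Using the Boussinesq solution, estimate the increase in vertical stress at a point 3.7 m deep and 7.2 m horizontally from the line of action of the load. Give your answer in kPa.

Δσ_z ≈ 1.6 kPa

Boussinesq vertical stress below a point load on an elastic half-space:
Δσ_z = 3P/(2πz²) · [1 + (r/z)²]^(−5/2)
r/z = 7.2/3.7 = 1.9459; [1+(r/z)²]^(−5/2) = 0.019948.
Δσ_z = 3×2300/(2π×3.7²) × 0.019948 = 80.217 × 0.019948 = 1.6 kPa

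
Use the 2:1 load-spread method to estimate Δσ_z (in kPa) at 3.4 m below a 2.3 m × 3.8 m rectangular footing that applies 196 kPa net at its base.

By the 2:1 method the load spreads at 1 horizontal : 2 vertical, so at depth z the loaded area has grown by z in each plan dimension:
Δσ = qBL/((B+z)(L+z)) = 196×2.3×3.8/((2.3+3.4)(3.8+3.4)) = 41.741 kPa

Δσ_z ≈ 41.7 kPa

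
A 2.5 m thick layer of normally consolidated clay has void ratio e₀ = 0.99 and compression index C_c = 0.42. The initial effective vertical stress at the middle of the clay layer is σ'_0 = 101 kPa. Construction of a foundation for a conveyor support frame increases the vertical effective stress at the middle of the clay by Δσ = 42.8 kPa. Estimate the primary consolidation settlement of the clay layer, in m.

S_c ≈ 0.081 m

Final effective stress: σ'_f = σ'_0 + Δσ = 101 + 42.8 = 143.8 kPa.
Normally consolidated clay, so the full stress increment lies on the virgin compression line:
S_c = C_c·H/(1+e₀)·log₁₀(σ'_f/σ'_0) = 0.42×2.5/(1+0.99)×log₁₀(143.8/101)
    = 0.52764 × 0.15344 = 0.08096 m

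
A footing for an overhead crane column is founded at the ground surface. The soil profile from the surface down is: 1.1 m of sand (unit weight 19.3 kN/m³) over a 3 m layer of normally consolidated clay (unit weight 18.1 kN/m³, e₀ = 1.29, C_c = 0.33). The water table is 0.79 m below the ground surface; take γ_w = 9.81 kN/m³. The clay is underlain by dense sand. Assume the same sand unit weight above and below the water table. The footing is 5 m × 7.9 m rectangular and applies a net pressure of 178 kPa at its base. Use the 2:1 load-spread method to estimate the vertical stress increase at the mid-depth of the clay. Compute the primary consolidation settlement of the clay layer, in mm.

S_c ≈ 254 mm

Mid-depth of clay below the ground surface: z = 1.1 + 3/2 = 2.6 m.
Total vertical stress at mid-clay: σ_v = 19.3×1.1 + 18.1×1.5 = 48.38 kPa.
Pore pressure: u = 9.81×(2.6 − 0.79) = 17.756 kPa.
Initial effective stress: σ'_0 = σ_v − u = 48.38 − 17.756 = 30.624 kPa.
Stress increase at mid-clay by the 2:1 spreading method:
Δσ = qBL/((B+z)(L+z)) = 178×5×7.9/((5+2.6)(7.9+2.6)) = 88.108 kPa
Final effective stress: σ'_f = σ'_0 + Δσ = 30.624 + 88.108 = 118.73 kPa.
Normally consolidated clay, so the full stress increment lies on the virgin compression line:
S_c = C_c·H/(1+e₀)·log₁₀(σ'_f/σ'_0) = 0.33×3/(1+1.29)×log₁₀(118.73/30.624)
    = 0.43231 × 0.5885 = 0.2544 m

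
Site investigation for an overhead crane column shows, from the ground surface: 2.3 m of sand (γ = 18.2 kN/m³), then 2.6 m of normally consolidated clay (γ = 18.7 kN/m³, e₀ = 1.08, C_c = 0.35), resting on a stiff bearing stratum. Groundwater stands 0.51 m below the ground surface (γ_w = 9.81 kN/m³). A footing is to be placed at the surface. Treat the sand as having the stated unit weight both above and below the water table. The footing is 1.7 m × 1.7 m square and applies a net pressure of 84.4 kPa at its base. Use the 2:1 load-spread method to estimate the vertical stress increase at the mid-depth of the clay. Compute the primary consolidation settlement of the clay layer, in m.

S_c ≈ 0.0412 m

Mid-depth of clay below the ground surface: z = 2.3 + 2.6/2 = 3.6 m.
Total vertical stress at mid-clay: σ_v = 18.2×2.3 + 18.7×1.3 = 66.17 kPa.
Pore pressure: u = 9.81×(3.6 − 0.51) = 30.313 kPa.
Initial effective stress: σ'_0 = σ_v − u = 66.17 − 30.313 = 35.857 kPa.
Stress increase at mid-clay by the 2:1 spreading method:
Δσ = qBL/((B+z)(L+z)) = 84.4×1.7×1.7/((1.7+3.6)(1.7+3.6)) = 8.6834 kPa
Final effective stress: σ'_f = σ'_0 + Δσ = 35.857 + 8.6834 = 44.54 kPa.
Normally consolidated clay, so the full stress increment lies on the virgin compression line:
S_c = C_c·H/(1+e₀)·log₁₀(σ'_f/σ'_0) = 0.35×2.6/(1+1.08)×log₁₀(44.54/35.857)
    = 0.4375 × 0.094176 = 0.0412 m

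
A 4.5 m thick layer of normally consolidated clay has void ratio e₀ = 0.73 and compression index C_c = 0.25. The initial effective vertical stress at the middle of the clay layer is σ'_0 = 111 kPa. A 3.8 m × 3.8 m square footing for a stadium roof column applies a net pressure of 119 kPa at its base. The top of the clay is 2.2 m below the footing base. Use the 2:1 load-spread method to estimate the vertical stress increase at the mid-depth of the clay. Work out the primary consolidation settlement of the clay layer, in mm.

S_c ≈ 57.9 mm

Mid-depth of clay below the footing base: z = 2.2 + 4.5/2 = 4.45 m.
Stress increase at mid-clay by the 2:1 spreading method:
Δσ = qBL/((B+z)(L+z)) = 119×3.8×3.8/((3.8+4.45)(3.8+4.45)) = 25.247 kPa
Final effective stress: σ'_f = σ'_0 + Δσ = 111 + 25.247 = 136.25 kPa.
Normally consolidated clay, so the full stress increment lies on the virgin compression line:
S_c = C_c·H/(1+e₀)·log₁₀(σ'_f/σ'_0) = 0.25×4.5/(1+0.73)×log₁₀(136.25/111)
    = 0.65029 × 0.089014 = 0.05788 m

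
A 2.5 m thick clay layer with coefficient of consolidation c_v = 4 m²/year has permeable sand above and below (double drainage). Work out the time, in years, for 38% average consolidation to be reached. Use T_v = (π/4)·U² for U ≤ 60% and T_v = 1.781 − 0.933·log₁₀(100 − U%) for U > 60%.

t ≈ 0.0443 years

Drainage path length: H_d = H/2 = 1.25 m (double drainage).
U ≤ 60%: T_v = (π/4)·U² = (π/4)×0.38² = 0.11341.
t = T_v·H_d²/c_v = 0.11341×1.25²/4 = 0.0443 years.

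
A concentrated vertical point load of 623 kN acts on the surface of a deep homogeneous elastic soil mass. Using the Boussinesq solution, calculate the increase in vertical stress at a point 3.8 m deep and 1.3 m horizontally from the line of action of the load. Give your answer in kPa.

Boussinesq vertical stress below a point load on an elastic half-space:
Δσ_z = 3P/(2πz²) · [1 + (r/z)²]^(−5/2)
r/z = 1.3/3.8 = 0.34211; [1+(r/z)²]^(−5/2) = 0.75828.
Δσ_z = 3×623/(2π×3.8²) × 0.75828 = 20.6 × 0.75828 = 15.62 kPa

Δσ_z ≈ 15.6 kPa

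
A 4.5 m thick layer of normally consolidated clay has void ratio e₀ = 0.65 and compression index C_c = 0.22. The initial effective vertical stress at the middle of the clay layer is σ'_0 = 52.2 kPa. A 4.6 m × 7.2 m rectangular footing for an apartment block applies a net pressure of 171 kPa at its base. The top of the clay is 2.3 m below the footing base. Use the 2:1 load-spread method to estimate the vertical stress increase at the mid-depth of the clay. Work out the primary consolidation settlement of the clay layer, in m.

S_c ≈ 0.182 m

Mid-depth of clay below the footing base: z = 2.3 + 4.5/2 = 4.55 m.
Stress increase at mid-clay by the 2:1 spreading method:
Δσ = qBL/((B+z)(L+z)) = 171×4.6×7.2/((4.6+4.55)(7.2+4.55)) = 52.678 kPa
Final effective stress: σ'_f = σ'_0 + Δσ = 52.2 + 52.678 = 104.88 kPa.
Normally consolidated clay, so the full stress increment lies on the virgin compression line:
S_c = C_c·H/(1+e₀)·log₁₀(σ'_f/σ'_0) = 0.22×4.5/(1+0.65)×log₁₀(104.88/52.2)
    = 0.6 × 0.30302 = 0.1818 m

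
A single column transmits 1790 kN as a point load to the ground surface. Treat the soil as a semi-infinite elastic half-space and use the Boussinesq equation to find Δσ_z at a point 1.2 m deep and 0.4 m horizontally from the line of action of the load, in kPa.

Δσ_z ≈ 456 kPa

Boussinesq vertical stress below a point load on an elastic half-space:
Δσ_z = 3P/(2πz²) · [1 + (r/z)²]^(−5/2)
r/z = 0.4/1.2 = 0.33333; [1+(r/z)²]^(−5/2) = 0.76843.
Δσ_z = 3×1790/(2π×1.2²) × 0.76843 = 593.52 × 0.76843 = 456.1 kPa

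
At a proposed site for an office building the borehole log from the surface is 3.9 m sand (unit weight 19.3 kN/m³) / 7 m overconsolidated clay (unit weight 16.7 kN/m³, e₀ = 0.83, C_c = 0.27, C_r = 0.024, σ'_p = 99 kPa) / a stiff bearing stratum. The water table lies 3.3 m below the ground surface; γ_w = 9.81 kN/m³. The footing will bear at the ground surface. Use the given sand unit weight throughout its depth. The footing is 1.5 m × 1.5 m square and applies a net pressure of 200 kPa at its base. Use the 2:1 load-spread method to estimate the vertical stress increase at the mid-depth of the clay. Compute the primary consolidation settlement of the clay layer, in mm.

S_c ≈ 3.09 mm

Mid-depth of clay below the ground surface: z = 3.9 + 7/2 = 7.4 m.
Total vertical stress at mid-clay: σ_v = 19.3×3.9 + 16.7×3.5 = 133.72 kPa.
Pore pressure: u = 9.81×(7.4 − 3.3) = 40.221 kPa.
Initial effective stress: σ'_0 = σ_v − u = 133.72 − 40.221 = 93.499 kPa.
Stress increase at mid-clay by the 2:1 spreading method:
Δσ = qBL/((B+z)(L+z)) = 200×1.5×1.5/((1.5+7.4)(1.5+7.4)) = 5.6811 kPa
Final effective stress: σ'_f = 93.499 + 5.6811 = 99.18 kPa.
σ'_f = 99.18 > σ'_p = 99 kPa, so the stress path crosses the preconsolidation pressure — recompression up to σ'_p, then virgin compression beyond:
S_c = H/(1+e₀)·[C_r·log₁₀(σ'_p/σ'_0) + C_c·log₁₀(σ'_f/σ'_p)]
    = 7/1.83 × [0.024×log₁₀(99/93.499) + 0.27×log₁₀(99.18/99)]
    = 3.8251 × [0.00059588 + 0.00021301] = 0.003094 m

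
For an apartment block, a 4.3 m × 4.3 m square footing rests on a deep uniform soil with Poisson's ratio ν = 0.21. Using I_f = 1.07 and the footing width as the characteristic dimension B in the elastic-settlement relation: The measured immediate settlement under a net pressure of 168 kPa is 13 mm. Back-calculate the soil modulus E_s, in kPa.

S_e = q·B·(1−ν²)/E_s · I_f  ⇒  E_s = q·B·(1−ν²)·I_f / S_e.
E_s = 168 × 4.3 × 0.9559 × 1.07 / 0.013 = 56840 kPa

E_s ≈ 56800 kPa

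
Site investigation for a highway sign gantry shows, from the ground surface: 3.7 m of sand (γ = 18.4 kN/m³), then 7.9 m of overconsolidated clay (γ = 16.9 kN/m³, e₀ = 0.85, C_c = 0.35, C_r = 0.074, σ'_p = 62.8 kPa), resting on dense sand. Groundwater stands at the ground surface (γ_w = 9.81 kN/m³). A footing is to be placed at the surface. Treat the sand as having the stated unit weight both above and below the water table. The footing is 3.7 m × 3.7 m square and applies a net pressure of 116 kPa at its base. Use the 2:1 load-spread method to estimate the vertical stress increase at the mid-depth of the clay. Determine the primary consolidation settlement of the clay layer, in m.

S_c ≈ 0.0965 m

Mid-depth of clay below the ground surface: z = 3.7 + 7.9/2 = 7.65 m.
Total vertical stress at mid-clay: σ_v = 18.4×3.7 + 16.9×3.95 = 134.83 kPa.
Pore pressure: u = 9.81×(7.65 − 0) = 75.047 kPa.
Initial effective stress: σ'_0 = σ_v − u = 134.83 − 75.047 = 59.783 kPa.
Stress increase at mid-clay by the 2:1 spreading method:
Δσ = qBL/((B+z)(L+z)) = 116×3.7×3.7/((3.7+7.65)(3.7+7.65)) = 12.327 kPa
Final effective stress: σ'_f = 59.783 + 12.327 = 72.11 kPa.
σ'_f = 72.11 > σ'_p = 62.8 kPa, so the stress path crosses the preconsolidation pressure — recompression up to σ'_p, then virgin compression beyond:
S_c = H/(1+e₀)·[C_r·log₁₀(σ'_p/σ'_0) + C_c·log₁₀(σ'_f/σ'_p)]
    = 7.9/1.85 × [0.074×log₁₀(62.8/59.783) + 0.35×log₁₀(72.11/62.8)]
    = 4.2703 × [0.0015823 + 0.021013] = 0.09649 m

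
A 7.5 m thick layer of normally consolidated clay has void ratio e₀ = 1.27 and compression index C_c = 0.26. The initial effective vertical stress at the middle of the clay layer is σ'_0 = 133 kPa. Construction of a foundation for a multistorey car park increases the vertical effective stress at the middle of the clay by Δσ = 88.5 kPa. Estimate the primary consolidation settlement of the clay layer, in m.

S_c ≈ 0.19 m

Final effective stress: σ'_f = σ'_0 + Δσ = 133 + 88.5 = 221.5 kPa.
Normally consolidated clay, so the full stress increment lies on the virgin compression line:
S_c = C_c·H/(1+e₀)·log₁₀(σ'_f/σ'_0) = 0.26×7.5/(1+1.27)×log₁₀(221.5/133)
    = 0.85903 × 0.22152 = 0.1903 m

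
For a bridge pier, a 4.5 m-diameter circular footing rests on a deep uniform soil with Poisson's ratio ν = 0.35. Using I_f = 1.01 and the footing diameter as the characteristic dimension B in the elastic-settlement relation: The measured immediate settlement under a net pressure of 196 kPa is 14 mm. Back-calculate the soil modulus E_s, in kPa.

S_e = q·B·(1−ν²)/E_s · I_f  ⇒  E_s = q·B·(1−ν²)·I_f / S_e.
E_s = 196 × 4.5 × 0.8775 × 1.01 / 0.014 = 55840 kPa

E_s ≈ 55800 kPa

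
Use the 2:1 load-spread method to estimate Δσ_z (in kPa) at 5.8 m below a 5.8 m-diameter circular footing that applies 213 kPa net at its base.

By the 2:1 method the load spreads at 1 horizontal : 2 vertical, so at depth z the loaded area has grown by z in each plan dimension:
Δσ ≈ qD²/(D+z)² = 213×5.8²/(5.8+5.8)² = 53.25 kPa

Δσ_z ≈ 53.2 kPa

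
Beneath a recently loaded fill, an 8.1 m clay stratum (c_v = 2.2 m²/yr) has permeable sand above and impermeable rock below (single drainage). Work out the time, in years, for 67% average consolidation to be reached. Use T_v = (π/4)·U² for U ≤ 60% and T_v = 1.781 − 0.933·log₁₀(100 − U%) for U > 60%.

t ≈ 10.9 years

Drainage path length: H_d = H = 8.1 m (single drainage).
U > 60%: T_v = 1.781 − 0.933·log₁₀(100 − 67) = 0.36423.
t = T_v·H_d²/c_v = 0.36423×8.1²/2.2 = 10.86 years.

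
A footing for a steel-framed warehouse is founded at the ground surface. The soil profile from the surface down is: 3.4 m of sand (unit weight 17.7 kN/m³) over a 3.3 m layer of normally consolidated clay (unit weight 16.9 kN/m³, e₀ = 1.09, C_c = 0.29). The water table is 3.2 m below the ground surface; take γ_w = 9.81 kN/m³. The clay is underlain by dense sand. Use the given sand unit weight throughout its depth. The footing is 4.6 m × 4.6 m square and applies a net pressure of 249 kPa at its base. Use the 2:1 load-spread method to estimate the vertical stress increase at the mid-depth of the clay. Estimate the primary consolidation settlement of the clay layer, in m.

Mid-depth of clay below the ground surface: z = 3.4 + 3.3/2 = 5.05 m.
Total vertical stress at mid-clay: σ_v = 17.7×3.4 + 16.9×1.65 = 88.065 kPa.
Pore pressure: u = 9.81×(5.05 − 3.2) = 18.149 kPa.
Initial effective stress: σ'_0 = σ_v − u = 88.065 − 18.149 = 69.916 kPa.
Stress increase at mid-clay by the 2:1 spreading method:
Δσ = qBL/((B+z)(L+z)) = 249×4.6×4.6/((4.6+5.05)(4.6+5.05)) = 56.58 kPa
Final effective stress: σ'_f = σ'_0 + Δσ = 69.916 + 56.58 = 126.5 kPa.
Normally consolidated clay, so the full stress increment lies on the virgin compression line:
S_c = C_c·H/(1+e₀)·log₁₀(σ'_f/σ'_0) = 0.29×3.3/(1+1.09)×log₁₀(126.5/69.916)
    = 0.45789 × 0.25751 = 0.1179 m

S_c ≈ 0.118 m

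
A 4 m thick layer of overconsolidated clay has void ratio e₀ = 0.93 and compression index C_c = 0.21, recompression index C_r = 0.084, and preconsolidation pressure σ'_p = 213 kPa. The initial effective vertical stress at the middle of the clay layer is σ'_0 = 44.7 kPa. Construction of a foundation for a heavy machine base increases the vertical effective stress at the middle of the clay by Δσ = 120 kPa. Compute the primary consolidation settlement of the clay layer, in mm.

Final effective stress: σ'_f = 44.7 + 120 = 164.7 kPa.
σ'_f = 164.7 ≤ σ'_p = 213 kPa, so the clay remains overconsolidated and only the recompression index applies:
S_c = C_r·H/(1+e₀)·log₁₀(σ'_f/σ'_0) = 0.084×4/1.93×log₁₀(164.7/44.7)
    = 0.17409 × 0.56639 = 0.0986 m

S_c ≈ 98.6 mm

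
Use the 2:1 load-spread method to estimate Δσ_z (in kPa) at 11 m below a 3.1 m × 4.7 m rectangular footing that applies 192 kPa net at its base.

Δσ_z ≈ 12.6 kPa

By the 2:1 method the load spreads at 1 horizontal : 2 vertical, so at depth z the loaded area has grown by z in each plan dimension:
Δσ = qBL/((B+z)(L+z)) = 192×3.1×4.7/((3.1+11)(4.7+11)) = 12.637 kPa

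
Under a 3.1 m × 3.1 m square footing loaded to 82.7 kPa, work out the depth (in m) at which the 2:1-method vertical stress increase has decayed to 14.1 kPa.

z ≈ 4.41 m

2:1 spreading — at depth z the loaded area has grown by z in each plan dimension:
qB²/(B+z)² = Δσ_z ⇒ z = B(√(q/Δσ_z) − 1) = 3.1×(√(82.7/14.1) − 1) = 4.408 m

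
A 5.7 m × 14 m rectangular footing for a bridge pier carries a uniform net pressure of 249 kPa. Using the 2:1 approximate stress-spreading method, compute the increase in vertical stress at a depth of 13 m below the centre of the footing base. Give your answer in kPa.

By the 2:1 method the load spreads at 1 horizontal : 2 vertical, so at depth z the loaded area has grown by z in each plan dimension:
Δσ = qBL/((B+z)(L+z)) = 249×5.7×14/((5.7+13)(14+13)) = 39.355 kPa

Δσ_z ≈ 39.4 kPa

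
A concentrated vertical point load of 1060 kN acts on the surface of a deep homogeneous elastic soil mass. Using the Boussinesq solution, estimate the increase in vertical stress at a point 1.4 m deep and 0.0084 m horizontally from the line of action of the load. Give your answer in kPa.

Boussinesq vertical stress below a point load on an elastic half-space:
Δσ_z = 3P/(2πz²) · [1 + (r/z)²]^(−5/2)
r/z = 0.0084/1.4 = 0.006; [1+(r/z)²]^(−5/2) = 0.99991.
Δσ_z = 3×1060/(2π×1.4²) × 0.99991 = 258.22 × 0.99991 = 258.2 kPa

Δσ_z ≈ 258 kPa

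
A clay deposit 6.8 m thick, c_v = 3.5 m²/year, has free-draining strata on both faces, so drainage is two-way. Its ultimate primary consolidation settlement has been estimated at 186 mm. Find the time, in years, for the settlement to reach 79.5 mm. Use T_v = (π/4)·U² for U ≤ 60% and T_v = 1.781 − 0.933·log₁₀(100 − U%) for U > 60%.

Drainage path length: H_d = H/2 = 3.4 m (double drainage).
U = S(t)/S_ult = 79.5/186 = 0.4274.
U ≤ 60%: T_v = (π/4)·U² = (π/4)×0.42742² = 0.14348.
t = T_v·H_d²/c_v = 0.14348×3.4²/3.5 = 0.4739 years.

t ≈ 0.474 years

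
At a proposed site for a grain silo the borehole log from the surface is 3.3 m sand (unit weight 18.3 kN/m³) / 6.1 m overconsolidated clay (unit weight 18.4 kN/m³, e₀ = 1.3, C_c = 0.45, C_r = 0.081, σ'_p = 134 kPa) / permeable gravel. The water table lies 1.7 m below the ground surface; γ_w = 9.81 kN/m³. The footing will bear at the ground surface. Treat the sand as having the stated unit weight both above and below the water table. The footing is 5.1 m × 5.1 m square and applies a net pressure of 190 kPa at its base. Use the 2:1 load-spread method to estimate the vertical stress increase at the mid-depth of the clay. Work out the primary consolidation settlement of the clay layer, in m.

Mid-depth of clay below the ground surface: z = 3.3 + 6.1/2 = 6.35 m.
Total vertical stress at mid-clay: σ_v = 18.3×3.3 + 18.4×3.05 = 116.51 kPa.
Pore pressure: u = 9.81×(6.35 − 1.7) = 45.617 kPa.
Initial effective stress: σ'_0 = σ_v − u = 116.51 − 45.617 = 70.893 kPa.
Stress increase at mid-clay by the 2:1 spreading method:
Δσ = qBL/((B+z)(L+z)) = 190×5.1×5.1/((5.1+6.35)(5.1+6.35)) = 37.695 kPa
Final effective stress: σ'_f = 70.893 + 37.695 = 108.59 kPa.
σ'_f = 108.59 ≤ σ'_p = 134 kPa, so the clay remains overconsolidated and only the recompression index applies:
S_c = C_r·H/(1+e₀)·log₁₀(σ'_f/σ'_0) = 0.081×6.1/2.3×log₁₀(108.59/70.893)
    = 0.21483 × 0.18519 = 0.03978 m

S_c ≈ 0.0398 m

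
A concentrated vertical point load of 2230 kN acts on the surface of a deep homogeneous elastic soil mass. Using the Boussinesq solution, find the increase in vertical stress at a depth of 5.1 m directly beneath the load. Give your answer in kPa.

Boussinesq vertical stress below a point load on an elastic half-space:
Δσ_z = 3P/(2πz²) · [1 + (r/z)²]^(−5/2)
r/z = 0/5.1 = 0; [1+(r/z)²]^(−5/2) = 1.
Δσ_z = 3×2230/(2π×5.1²) × 1 = 40.936 × 1 = 40.94 kPa

Δσ_z ≈ 40.9 kPa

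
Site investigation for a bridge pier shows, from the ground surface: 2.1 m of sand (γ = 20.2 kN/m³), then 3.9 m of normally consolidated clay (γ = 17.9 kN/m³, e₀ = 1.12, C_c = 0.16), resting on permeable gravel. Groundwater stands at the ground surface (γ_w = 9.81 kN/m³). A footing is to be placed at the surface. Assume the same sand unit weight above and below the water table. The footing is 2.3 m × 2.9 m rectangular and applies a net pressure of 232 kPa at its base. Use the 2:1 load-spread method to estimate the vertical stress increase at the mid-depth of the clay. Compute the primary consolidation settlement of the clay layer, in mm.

S_c ≈ 84.2 mm

Mid-depth of clay below the ground surface: z = 2.1 + 3.9/2 = 4.05 m.
Total vertical stress at mid-clay: σ_v = 20.2×2.1 + 17.9×1.95 = 77.325 kPa.
Pore pressure: u = 9.81×(4.05 − 0) = 39.73 kPa.
Initial effective stress: σ'_0 = σ_v − u = 77.325 − 39.73 = 37.595 kPa.
Stress increase at mid-clay by the 2:1 spreading method:
Δσ = qBL/((B+z)(L+z)) = 232×2.3×2.9/((2.3+4.05)(2.9+4.05)) = 35.064 kPa
Final effective stress: σ'_f = σ'_0 + Δσ = 37.595 + 35.064 = 72.659 kPa.
Normally consolidated clay, so the full stress increment lies on the virgin compression line:
S_c = C_c·H/(1+e₀)·log₁₀(σ'_f/σ'_0) = 0.16×3.9/(1+1.12)×log₁₀(72.659/37.595)
    = 0.29434 × 0.28616 = 0.08423 m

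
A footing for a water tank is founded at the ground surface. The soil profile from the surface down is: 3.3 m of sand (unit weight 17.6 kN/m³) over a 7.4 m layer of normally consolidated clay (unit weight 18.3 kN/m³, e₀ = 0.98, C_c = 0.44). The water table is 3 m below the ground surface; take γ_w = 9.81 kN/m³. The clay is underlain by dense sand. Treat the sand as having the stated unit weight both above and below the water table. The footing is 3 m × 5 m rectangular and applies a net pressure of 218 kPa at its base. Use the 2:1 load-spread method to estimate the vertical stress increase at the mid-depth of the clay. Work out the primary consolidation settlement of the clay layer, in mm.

Mid-depth of clay below the ground surface: z = 3.3 + 7.4/2 = 7 m.
Total vertical stress at mid-clay: σ_v = 17.6×3.3 + 18.3×3.7 = 125.79 kPa.
Pore pressure: u = 9.81×(7 − 3) = 39.24 kPa.
Initial effective stress: σ'_0 = σ_v − u = 125.79 − 39.24 = 86.55 kPa.
Stress increase at mid-clay by the 2:1 spreading method:
Δσ = qBL/((B+z)(L+z)) = 218×3×5/((3+7)(5+7)) = 27.25 kPa
Final effective stress: σ'_f = σ'_0 + Δσ = 86.55 + 27.25 = 113.8 kPa.
Normally consolidated clay, so the full stress increment lies on the virgin compression line:
S_c = C_c·H/(1+e₀)·log₁₀(σ'_f/σ'_0) = 0.44×7.4/(1+0.98)×log₁₀(113.8/86.55)
    = 1.6444 × 0.11888 = 0.1955 m

S_c ≈ 195 mm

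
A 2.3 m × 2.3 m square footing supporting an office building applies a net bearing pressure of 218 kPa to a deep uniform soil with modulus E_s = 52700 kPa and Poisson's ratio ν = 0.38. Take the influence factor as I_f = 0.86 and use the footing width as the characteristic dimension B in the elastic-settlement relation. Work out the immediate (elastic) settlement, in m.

S_e ≈ 0.007 m

Immediate (elastic) settlement: S_e = q·B·(1−ν²)/E_s · I_f.
S_e = 218 × 2.3 × (1 − 0.38²) / 52700 × 0.86
    = 218 × 2.3 × 0.8556 / 52700 × 0.86
    = 0.007001 m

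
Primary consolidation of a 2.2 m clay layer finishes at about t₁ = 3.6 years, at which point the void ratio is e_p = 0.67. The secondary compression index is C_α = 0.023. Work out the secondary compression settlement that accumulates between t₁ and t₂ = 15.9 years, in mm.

S_s ≈ 19.5 mm

Secondary compression: S_s = C_α·H/(1+e_p)·log₁₀(t₂/t₁)
S_s = 0.023×2.2/(1+0.67)×log₁₀(15.9/3.6)
    = 0.0303 × 0.6451 = 0.01955 m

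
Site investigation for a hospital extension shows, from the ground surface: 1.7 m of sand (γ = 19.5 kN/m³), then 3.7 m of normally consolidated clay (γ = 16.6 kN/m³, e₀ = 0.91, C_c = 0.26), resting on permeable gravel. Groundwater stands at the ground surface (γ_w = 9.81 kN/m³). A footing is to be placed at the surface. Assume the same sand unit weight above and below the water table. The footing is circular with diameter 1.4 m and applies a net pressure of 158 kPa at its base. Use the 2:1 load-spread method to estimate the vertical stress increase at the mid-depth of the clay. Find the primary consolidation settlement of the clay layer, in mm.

S_c ≈ 79 mm

Mid-depth of clay below the ground surface: z = 1.7 + 3.7/2 = 3.55 m.
Total vertical stress at mid-clay: σ_v = 19.5×1.7 + 16.6×1.85 = 63.86 kPa.
Pore pressure: u = 9.81×(3.55 − 0) = 34.825 kPa.
Initial effective stress: σ'_0 = σ_v − u = 63.86 − 34.825 = 29.035 kPa.
Stress increase at mid-clay by the 2:1 spreading method:
Δσ ≈ qD²/(D+z)² = 158×1.4²/(1.4+3.55)² = 12.639 kPa
Final effective stress: σ'_f = σ'_0 + Δσ = 29.035 + 12.639 = 41.674 kPa.
Normally consolidated clay, so the full stress increment lies on the virgin compression line:
S_c = C_c·H/(1+e₀)·log₁₀(σ'_f/σ'_0) = 0.26×3.7/(1+0.91)×log₁₀(41.674/29.035)
    = 0.50366 × 0.15694 = 0.07904 m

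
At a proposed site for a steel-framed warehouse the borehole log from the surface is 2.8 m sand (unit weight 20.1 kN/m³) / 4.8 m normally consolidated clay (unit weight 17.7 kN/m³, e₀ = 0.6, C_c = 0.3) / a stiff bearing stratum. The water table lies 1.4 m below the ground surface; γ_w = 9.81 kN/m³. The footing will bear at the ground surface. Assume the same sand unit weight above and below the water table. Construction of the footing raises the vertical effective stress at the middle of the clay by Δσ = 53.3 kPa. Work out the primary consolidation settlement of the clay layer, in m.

Mid-depth of clay below the ground surface: z = 2.8 + 4.8/2 = 5.2 m.
Total vertical stress at mid-clay: σ_v = 20.1×2.8 + 17.7×2.4 = 98.76 kPa.
Pore pressure: u = 9.81×(5.2 − 1.4) = 37.278 kPa.
Initial effective stress: σ'_0 = σ_v − u = 98.76 − 37.278 = 61.482 kPa.
Final effective stress: σ'_f = σ'_0 + Δσ = 61.482 + 53.3 = 114.78 kPa.
Normally consolidated clay, so the full stress increment lies on the virgin compression line:
S_c = C_c·H/(1+e₀)·log₁₀(σ'_f/σ'_0) = 0.3×4.8/(1+0.6)×log₁₀(114.78/61.482)
    = 0.9 × 0.27112 = 0.244 m

S_c ≈ 0.244 m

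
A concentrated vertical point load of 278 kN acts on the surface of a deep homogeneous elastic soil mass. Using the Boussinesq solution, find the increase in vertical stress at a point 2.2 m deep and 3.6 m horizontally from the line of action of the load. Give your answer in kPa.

Δσ_z ≈ 1.06 kPa

Boussinesq vertical stress below a point load on an elastic half-space:
Δσ_z = 3P/(2πz²) · [1 + (r/z)²]^(−5/2)
r/z = 3.6/2.2 = 1.6364; [1+(r/z)²]^(−5/2) = 0.038553.
Δσ_z = 3×278/(2π×2.2²) × 0.038553 = 27.425 × 0.038553 = 1.057 kPa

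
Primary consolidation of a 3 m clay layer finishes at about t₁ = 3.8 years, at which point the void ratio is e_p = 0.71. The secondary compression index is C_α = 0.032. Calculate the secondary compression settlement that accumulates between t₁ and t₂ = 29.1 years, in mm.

S_s ≈ 49.6 mm

Secondary compression: S_s = C_α·H/(1+e_p)·log₁₀(t₂/t₁)
S_s = 0.032×3/(1+0.71)×log₁₀(29.1/3.8)
    = 0.05614 × 0.8841 = 0.04963 m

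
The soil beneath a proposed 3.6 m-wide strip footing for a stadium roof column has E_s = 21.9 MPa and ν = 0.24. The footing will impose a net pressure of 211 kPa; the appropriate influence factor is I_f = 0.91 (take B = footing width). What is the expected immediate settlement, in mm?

Immediate (elastic) settlement: S_e = q·B·(1−ν²)/E_s · I_f.
E_s = 21.9 MPa = 21900 kPa.
S_e = 211 × 3.6 × (1 − 0.24²) / 21900 × 0.91
    = 211 × 3.6 × 0.9424 / 21900 × 0.91
    = 0.02975 m = 29.75 mm

S_e ≈ 29.7 mm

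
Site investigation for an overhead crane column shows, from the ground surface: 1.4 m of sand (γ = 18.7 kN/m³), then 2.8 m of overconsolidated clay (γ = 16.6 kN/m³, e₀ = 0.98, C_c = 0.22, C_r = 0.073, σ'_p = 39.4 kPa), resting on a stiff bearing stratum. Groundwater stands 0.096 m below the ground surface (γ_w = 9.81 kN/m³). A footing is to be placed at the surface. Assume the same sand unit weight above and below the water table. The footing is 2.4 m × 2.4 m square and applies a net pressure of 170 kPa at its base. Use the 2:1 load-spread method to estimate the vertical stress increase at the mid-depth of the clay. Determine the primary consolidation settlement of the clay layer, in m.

S_c ≈ 0.0791 m

Mid-depth of clay below the ground surface: z = 1.4 + 2.8/2 = 2.8 m.
Total vertical stress at mid-clay: σ_v = 18.7×1.4 + 16.6×1.4 = 49.42 kPa.
Pore pressure: u = 9.81×(2.8 − 0.096) = 26.526 kPa.
Initial effective stress: σ'_0 = σ_v − u = 49.42 − 26.526 = 22.894 kPa.
Stress increase at mid-clay by the 2:1 spreading method:
Δσ = qBL/((B+z)(L+z)) = 170×2.4×2.4/((2.4+2.8)(2.4+2.8)) = 36.213 kPa
Final effective stress: σ'_f = 22.894 + 36.213 = 59.107 kPa.
σ'_f = 59.107 > σ'_p = 39.4 kPa, so the stress path crosses the preconsolidation pressure — recompression up to σ'_p, then virgin compression beyond:
S_c = H/(1+e₀)·[C_r·log₁₀(σ'_p/σ'_0) + C_c·log₁₀(σ'_f/σ'_p)]
    = 2.8/1.98 × [0.073×log₁₀(39.4/22.894) + 0.22×log₁₀(59.107/39.4)]
    = 1.4141 × [0.017212 + 0.038751] = 0.07914 m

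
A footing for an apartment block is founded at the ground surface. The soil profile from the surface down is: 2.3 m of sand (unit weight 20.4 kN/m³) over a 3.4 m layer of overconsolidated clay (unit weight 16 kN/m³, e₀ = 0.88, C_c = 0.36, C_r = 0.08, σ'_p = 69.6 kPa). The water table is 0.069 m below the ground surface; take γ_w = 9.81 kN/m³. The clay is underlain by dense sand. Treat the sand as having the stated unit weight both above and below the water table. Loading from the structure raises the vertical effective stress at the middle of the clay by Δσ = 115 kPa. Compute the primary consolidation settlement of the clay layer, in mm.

S_c ≈ 260 mm

Mid-depth of clay below the ground surface: z = 2.3 + 3.4/2 = 4 m.
Total vertical stress at mid-clay: σ_v = 20.4×2.3 + 16×1.7 = 74.12 kPa.
Pore pressure: u = 9.81×(4 − 0.069) = 38.563 kPa.
Initial effective stress: σ'_0 = σ_v − u = 74.12 − 38.563 = 35.557 kPa.
Final effective stress: σ'_f = 35.557 + 115 = 150.56 kPa.
σ'_f = 150.56 > σ'_p = 69.6 kPa, so the stress path crosses the preconsolidation pressure — recompression up to σ'_p, then virgin compression beyond:
S_c = H/(1+e₀)·[C_r·log₁₀(σ'_p/σ'_0) + C_c·log₁₀(σ'_f/σ'_p)]
    = 3.4/1.88 × [0.08×log₁₀(69.6/35.557) + 0.36×log₁₀(150.56/69.6)]
    = 1.8085 × [0.023335 + 0.12064] = 0.2604 m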